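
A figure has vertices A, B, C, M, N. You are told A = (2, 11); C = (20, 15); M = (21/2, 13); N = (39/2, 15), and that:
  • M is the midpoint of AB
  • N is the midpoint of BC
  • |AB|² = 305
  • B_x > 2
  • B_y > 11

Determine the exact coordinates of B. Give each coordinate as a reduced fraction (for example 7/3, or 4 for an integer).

1. B_x = 19  [B = 2·M−A = 2·(21/2, 13)−(2, 11)]
2. B_y = 15  [B = 2·M−A = 2·(21/2, 13)−(2, 11)]
   so B = (19, 15)

B = (19, 15)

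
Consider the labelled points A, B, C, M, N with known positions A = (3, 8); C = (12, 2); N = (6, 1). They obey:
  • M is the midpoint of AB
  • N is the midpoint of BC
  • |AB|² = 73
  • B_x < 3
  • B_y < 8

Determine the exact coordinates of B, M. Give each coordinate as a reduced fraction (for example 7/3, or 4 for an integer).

1. B_x = 0  [B = 2·N−C = 2·(6, 1)−(12, 2)]
2. B_y = 0  [B = 2·N−C = 2·(6, 1)−(12, 2)]
   so B = (0, 0)
3. M_x = 3/2  [2·M = A+B = (3, 8)+(0, 0)]
4. M_y = 4  [2·M = A+B = (3, 8)+(0, 0)]
   so M = (3/2, 4)

B = (0, 0)
M = (3/2, 4)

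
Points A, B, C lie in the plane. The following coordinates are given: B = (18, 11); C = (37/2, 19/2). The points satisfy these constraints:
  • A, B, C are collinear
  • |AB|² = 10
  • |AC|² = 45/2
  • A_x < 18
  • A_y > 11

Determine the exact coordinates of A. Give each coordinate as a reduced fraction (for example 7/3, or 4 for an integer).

A = (17, 14)

1. A_x = 17  [[A, B, C are collinear ⇒ 3/2x+1/2y-65/2=0] ∩ [|A−(18, 11)|²=10]]
2. A_y = 14  [[A, B, C are collinear ⇒ 3/2x+1/2y-65/2=0] ∩ [|A−(18, 11)|²=10]]
   so A = (17, 14)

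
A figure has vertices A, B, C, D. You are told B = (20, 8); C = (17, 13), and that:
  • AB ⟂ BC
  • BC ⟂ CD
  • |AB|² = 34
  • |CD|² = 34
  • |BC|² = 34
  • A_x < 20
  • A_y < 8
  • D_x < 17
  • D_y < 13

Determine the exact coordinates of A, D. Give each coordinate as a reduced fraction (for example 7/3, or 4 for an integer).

1. A_x = 15  [[AB ⟂ BC ⇒ 3x-5y-20=0] ∩ [|A−(20, 8)|²=34]]
2. A_y = 5  [[AB ⟂ BC ⇒ 3x-5y-20=0] ∩ [|A−(20, 8)|²=34]]
   so A = (15, 5)
3. D_x = 12  [[BC ⟂ CD ⇒ -3x+5y-14=0] ∩ [|D−(17, 13)|²=34]]
4. D_y = 10  [[BC ⟂ CD ⇒ -3x+5y-14=0] ∩ [|D−(17, 13)|²=34]]
   so D = (12, 10)

A = (15, 5)
D = (12, 10)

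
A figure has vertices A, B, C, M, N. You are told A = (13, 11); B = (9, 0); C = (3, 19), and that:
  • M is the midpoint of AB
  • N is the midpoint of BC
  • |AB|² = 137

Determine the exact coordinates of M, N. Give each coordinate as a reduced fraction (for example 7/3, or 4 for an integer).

M = (11, 11/2)
N = (6, 19/2)

1. M_x = 11  [2·M = A+B = (13, 11)+(9, 0)]
2. M_y = 11/2  [2·M = A+B = (13, 11)+(9, 0)]
   so M = (11, 11/2)
3. N_x = 6  [2·N = B+C = (9, 0)+(3, 19)]
4. N_y = 19/2  [2·N = B+C = (9, 0)+(3, 19)]
   so N = (6, 19/2)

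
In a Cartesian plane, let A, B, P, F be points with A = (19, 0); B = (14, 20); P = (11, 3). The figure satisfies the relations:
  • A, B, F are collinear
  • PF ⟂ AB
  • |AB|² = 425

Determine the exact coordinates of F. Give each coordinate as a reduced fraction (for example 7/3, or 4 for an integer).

1. F_x = 303/17  [[A, B, F are collinear ⇒ -20x-5y+380=0] ∩ [PF ⟂ AB ⇒ -5x+20y-5=0]]
2. F_y = 80/17  [[A, B, F are collinear ⇒ -20x-5y+380=0] ∩ [PF ⟂ AB ⇒ -5x+20y-5=0]]
   so F = (303/17, 80/17)

F = (303/17, 80/17)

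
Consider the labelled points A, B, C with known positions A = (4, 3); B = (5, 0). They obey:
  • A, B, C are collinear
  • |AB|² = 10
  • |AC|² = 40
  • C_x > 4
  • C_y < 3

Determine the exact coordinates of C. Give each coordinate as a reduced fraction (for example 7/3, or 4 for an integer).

1. C_x = 6  [[A, B, C are collinear ⇒ 3x+1y-15=0] ∩ [|C−(4, 3)|²=40]]
2. C_y = -3  [[A, B, C are collinear ⇒ 3x+1y-15=0] ∩ [|C−(4, 3)|²=40]]
   so C = (6, -3)

C = (6, -3)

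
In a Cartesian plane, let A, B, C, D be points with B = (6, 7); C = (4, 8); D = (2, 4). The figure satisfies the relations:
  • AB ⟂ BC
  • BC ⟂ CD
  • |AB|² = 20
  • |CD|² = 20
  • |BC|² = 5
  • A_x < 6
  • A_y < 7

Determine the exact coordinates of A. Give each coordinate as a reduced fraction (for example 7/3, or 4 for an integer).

A = (4, 3)

1. A_x = 4  [[AB ⟂ BC ⇒ 2x-1y-5=0] ∩ [|A−(6, 7)|²=20]]
2. A_y = 3  [[AB ⟂ BC ⇒ 2x-1y-5=0] ∩ [|A−(6, 7)|²=20]]
   so A = (4, 3)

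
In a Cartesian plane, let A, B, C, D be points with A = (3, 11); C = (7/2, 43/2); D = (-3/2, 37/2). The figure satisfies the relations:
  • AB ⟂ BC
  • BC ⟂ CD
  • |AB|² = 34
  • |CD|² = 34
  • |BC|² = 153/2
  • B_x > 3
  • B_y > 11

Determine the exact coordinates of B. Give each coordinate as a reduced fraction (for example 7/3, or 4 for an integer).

B = (8, 14)

1. B_x = 8  [[BC ⟂ CD ⇒ 5x+3y-82=0] ∩ [|B−(3, 11)|²=34]]
2. B_y = 14  [[BC ⟂ CD ⇒ 5x+3y-82=0] ∩ [|B−(3, 11)|²=34]]
   so B = (8, 14)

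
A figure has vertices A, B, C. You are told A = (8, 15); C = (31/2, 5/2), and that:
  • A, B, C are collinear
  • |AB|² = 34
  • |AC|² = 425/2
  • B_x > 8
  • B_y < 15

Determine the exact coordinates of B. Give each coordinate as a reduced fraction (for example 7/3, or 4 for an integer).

B = (11, 10)

1. B_x = 11  [[A, B, C are collinear ⇒ -25/2x-15/2y+425/2=0] ∩ [|B−(8, 15)|²=34]]
2. B_y = 10  [[A, B, C are collinear ⇒ -25/2x-15/2y+425/2=0] ∩ [|B−(8, 15)|²=34]]
   so B = (11, 10)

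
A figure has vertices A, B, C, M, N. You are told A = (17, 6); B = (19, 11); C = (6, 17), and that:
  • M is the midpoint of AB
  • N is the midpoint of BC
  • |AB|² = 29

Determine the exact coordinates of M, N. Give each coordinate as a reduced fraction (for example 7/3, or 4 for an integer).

1. M_x = 18  [2·M = A+B = (17, 6)+(19, 11)]
2. M_y = 17/2  [2·M = A+B = (17, 6)+(19, 11)]
   so M = (18, 17/2)
3. N_x = 25/2  [2·N = B+C = (19, 11)+(6, 17)]
4. N_y = 14  [2·N = B+C = (19, 11)+(6, 17)]
   so N = (25/2, 14)

M = (18, 17/2)
N = (25/2, 14)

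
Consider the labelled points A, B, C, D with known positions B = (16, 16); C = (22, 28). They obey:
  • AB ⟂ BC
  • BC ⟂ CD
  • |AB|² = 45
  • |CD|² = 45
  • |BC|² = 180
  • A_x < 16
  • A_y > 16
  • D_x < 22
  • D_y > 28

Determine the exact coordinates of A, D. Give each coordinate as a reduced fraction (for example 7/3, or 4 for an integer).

A = (10, 19)
D = (16, 31)

1. A_x = 10  [[AB ⟂ BC ⇒ -6x-12y+288=0] ∩ [|A−(16, 16)|²=45]]
2. A_y = 19  [[AB ⟂ BC ⇒ -6x-12y+288=0] ∩ [|A−(16, 16)|²=45]]
   so A = (10, 19)
3. D_x = 16  [[BC ⟂ CD ⇒ 6x+12y-468=0] ∩ [|D−(22, 28)|²=45]]
4. D_y = 31  [[BC ⟂ CD ⇒ 6x+12y-468=0] ∩ [|D−(22, 28)|²=45]]
   so D = (16, 31)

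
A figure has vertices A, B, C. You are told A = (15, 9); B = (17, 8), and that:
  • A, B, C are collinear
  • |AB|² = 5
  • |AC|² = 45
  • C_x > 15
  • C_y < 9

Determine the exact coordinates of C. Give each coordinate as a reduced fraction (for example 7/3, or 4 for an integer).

C = (21, 6)

1. C_x = 21  [[A, B, C are collinear ⇒ 1x+2y-33=0] ∩ [|C−(15, 9)|²=45]]
2. C_y = 6  [[A, B, C are collinear ⇒ 1x+2y-33=0] ∩ [|C−(15, 9)|²=45]]
   so C = (21, 6)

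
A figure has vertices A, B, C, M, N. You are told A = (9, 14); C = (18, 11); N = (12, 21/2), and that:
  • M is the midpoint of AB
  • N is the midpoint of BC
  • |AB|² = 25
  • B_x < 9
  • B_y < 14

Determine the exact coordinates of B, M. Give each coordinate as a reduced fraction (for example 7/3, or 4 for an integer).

1. B_x = 6  [B = 2·N−C = 2·(12, 21/2)−(18, 11)]
2. B_y = 10  [B = 2·N−C = 2·(12, 21/2)−(18, 11)]
   so B = (6, 10)
3. M_x = 15/2  [2·M = A+B = (9, 14)+(6, 10)]
4. M_y = 12  [2·M = A+B = (9, 14)+(6, 10)]
   so M = (15/2, 12)

B = (6, 10)
M = (15/2, 12)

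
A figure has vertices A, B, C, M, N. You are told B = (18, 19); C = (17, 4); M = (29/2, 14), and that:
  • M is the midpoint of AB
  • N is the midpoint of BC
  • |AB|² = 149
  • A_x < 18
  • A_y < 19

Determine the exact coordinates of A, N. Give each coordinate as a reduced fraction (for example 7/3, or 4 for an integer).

A = (11, 9)
N = (35/2, 23/2)

1. A_x = 11  [A = 2·M−B = 2·(29/2, 14)−(18, 19)]
2. A_y = 9  [A = 2·M−B = 2·(29/2, 14)−(18, 19)]
   so A = (11, 9)
3. N_x = 35/2  [2·N = B+C = (18, 19)+(17, 4)]
4. N_y = 23/2  [2·N = B+C = (18, 19)+(17, 4)]
   so N = (35/2, 23/2)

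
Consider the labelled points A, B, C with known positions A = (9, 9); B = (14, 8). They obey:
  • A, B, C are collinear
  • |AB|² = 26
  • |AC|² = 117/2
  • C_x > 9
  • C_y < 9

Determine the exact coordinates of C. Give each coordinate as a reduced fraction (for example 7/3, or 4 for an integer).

1. C_x = 33/2  [[A, B, C are collinear ⇒ 1x+5y-54=0] ∩ [|C−(9, 9)|²=117/2]]
2. C_y = 15/2  [[A, B, C are collinear ⇒ 1x+5y-54=0] ∩ [|C−(9, 9)|²=117/2]]
   so C = (33/2, 15/2)

C = (33/2, 15/2)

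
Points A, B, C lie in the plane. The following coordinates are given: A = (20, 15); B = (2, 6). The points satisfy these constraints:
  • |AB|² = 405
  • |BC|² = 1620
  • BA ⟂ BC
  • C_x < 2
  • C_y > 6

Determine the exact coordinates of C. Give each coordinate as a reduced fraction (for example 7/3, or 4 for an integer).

C = (-16, 42)

1. C_x = -16  [[BA ⟂ BC ⇒ 18x+9y-90=0] ∩ [|C−(2, 6)|²=1620]]
2. C_y = 42  [[BA ⟂ BC ⇒ 18x+9y-90=0] ∩ [|C−(2, 6)|²=1620]]
   so C = (-16, 42)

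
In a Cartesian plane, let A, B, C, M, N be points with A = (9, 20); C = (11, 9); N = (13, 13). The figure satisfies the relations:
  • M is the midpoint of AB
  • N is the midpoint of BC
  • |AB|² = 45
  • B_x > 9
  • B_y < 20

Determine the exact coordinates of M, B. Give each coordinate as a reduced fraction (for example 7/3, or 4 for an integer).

1. B_x = 15  [B = 2·N−C = 2·(13, 13)−(11, 9)]
2. B_y = 17  [B = 2·N−C = 2·(13, 13)−(11, 9)]
   so B = (15, 17)
3. M_x = 12  [2·M = A+B = (9, 20)+(15, 17)]
4. M_y = 37/2  [2·M = A+B = (9, 20)+(15, 17)]
   so M = (12, 37/2)

M = (12, 37/2)
B = (15, 17)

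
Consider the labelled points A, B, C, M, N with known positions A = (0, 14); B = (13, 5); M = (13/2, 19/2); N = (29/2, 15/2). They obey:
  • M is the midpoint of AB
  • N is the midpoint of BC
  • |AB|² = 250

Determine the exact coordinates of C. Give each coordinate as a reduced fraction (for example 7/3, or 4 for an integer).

C = (16, 10)

1. C_x = 16  [C = 2·N−B = 2·(29/2, 15/2)−(13, 5)]
2. C_y = 10  [C = 2·N−B = 2·(29/2, 15/2)−(13, 5)]
   so C = (16, 10)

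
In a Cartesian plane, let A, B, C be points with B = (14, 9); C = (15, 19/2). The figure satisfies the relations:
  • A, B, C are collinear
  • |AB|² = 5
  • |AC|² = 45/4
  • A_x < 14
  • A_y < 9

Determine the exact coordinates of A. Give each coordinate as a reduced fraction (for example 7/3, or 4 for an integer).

1. A_x = 12  [[A, B, C are collinear ⇒ -1/2x+1y-2=0] ∩ [|A−(14, 9)|²=5]]
2. A_y = 8  [[A, B, C are collinear ⇒ -1/2x+1y-2=0] ∩ [|A−(14, 9)|²=5]]
   so A = (12, 8)

A = (12, 8)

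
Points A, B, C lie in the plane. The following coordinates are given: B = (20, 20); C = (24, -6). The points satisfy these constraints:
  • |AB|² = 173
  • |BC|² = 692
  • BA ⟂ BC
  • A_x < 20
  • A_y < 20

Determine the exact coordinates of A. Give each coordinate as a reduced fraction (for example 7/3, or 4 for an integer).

A = (7, 18)

1. A_x = 7  [[BA ⟂ BC ⇒ 4x-26y+440=0] ∩ [|A−(20, 20)|²=173]]
2. A_y = 18  [[BA ⟂ BC ⇒ 4x-26y+440=0] ∩ [|A−(20, 20)|²=173]]
   so A = (7, 18)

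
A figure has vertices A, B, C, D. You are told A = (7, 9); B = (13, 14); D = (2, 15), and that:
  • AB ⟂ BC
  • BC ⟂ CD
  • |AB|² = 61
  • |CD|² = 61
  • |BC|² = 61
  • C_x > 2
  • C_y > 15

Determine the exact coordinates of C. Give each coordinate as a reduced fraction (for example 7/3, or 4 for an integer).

1. C_x = 8  [[AB ⟂ BC ⇒ 6x+5y-148=0] ∩ [|C−(2, 15)|²=61]]
2. C_y = 20  [[AB ⟂ BC ⇒ 6x+5y-148=0] ∩ [|C−(2, 15)|²=61]]
   so C = (8, 20)

C = (8, 20)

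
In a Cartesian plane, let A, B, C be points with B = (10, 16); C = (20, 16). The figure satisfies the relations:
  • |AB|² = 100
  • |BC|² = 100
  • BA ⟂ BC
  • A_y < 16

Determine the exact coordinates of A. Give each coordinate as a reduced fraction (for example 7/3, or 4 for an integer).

A = (10, 6)

1. A_x = 10  [[BA ⟂ BC ⇒ 10x-100=0] ∩ [|A−(10, 16)|²=100]]
2. A_y = 6  [[BA ⟂ BC ⇒ 10x-100=0] ∩ [|A−(10, 16)|²=100]]
   so A = (10, 6)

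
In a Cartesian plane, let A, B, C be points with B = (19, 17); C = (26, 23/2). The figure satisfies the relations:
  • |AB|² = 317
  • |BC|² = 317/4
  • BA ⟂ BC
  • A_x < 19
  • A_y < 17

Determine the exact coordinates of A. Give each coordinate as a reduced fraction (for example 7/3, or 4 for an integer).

A = (8, 3)

1. A_x = 8  [[BA ⟂ BC ⇒ 7x-11/2y-79/2=0] ∩ [|A−(19, 17)|²=317]]
2. A_y = 3  [[BA ⟂ BC ⇒ 7x-11/2y-79/2=0] ∩ [|A−(19, 17)|²=317]]
   so A = (8, 3)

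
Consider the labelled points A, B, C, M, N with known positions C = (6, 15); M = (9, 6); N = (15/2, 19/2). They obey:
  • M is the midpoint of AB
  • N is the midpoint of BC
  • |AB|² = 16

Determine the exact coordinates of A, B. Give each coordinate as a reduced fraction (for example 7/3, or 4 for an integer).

A = (9, 8)
B = (9, 4)

1. B_x = 9  [B = 2·N−C = 2·(15/2, 19/2)−(6, 15)]
2. B_y = 4  [B = 2·N−C = 2·(15/2, 19/2)−(6, 15)]
   so B = (9, 4)
3. A_x = 9  [A = 2·M−B = 2·(9, 6)−(9, 4)]
4. A_y = 8  [A = 2·M−B = 2·(9, 6)−(9, 4)]
   so A = (9, 8)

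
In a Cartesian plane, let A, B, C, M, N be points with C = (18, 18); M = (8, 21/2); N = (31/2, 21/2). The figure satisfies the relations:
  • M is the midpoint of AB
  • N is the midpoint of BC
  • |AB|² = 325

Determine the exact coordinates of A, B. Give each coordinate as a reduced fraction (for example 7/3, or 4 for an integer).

A = (3, 18)
B = (13, 3)

1. B_x = 13  [B = 2·N−C = 2·(31/2, 21/2)−(18, 18)]
2. B_y = 3  [B = 2·N−C = 2·(31/2, 21/2)−(18, 18)]
   so B = (13, 3)
3. A_x = 3  [A = 2·M−B = 2·(8, 21/2)−(13, 3)]
4. A_y = 18  [A = 2·M−B = 2·(8, 21/2)−(13, 3)]
   so A = (3, 18)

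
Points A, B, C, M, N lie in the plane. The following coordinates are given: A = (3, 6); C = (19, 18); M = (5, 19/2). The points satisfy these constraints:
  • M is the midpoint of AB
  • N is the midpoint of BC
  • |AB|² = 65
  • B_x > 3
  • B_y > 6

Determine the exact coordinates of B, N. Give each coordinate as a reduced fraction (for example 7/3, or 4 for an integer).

B = (7, 13)
N = (13, 31/2)

1. B_x = 7  [B = 2·M−A = 2·(5, 19/2)−(3, 6)]
2. B_y = 13  [B = 2·M−A = 2·(5, 19/2)−(3, 6)]
   so B = (7, 13)
3. N_x = 13  [2·N = B+C = (7, 13)+(19, 18)]
4. N_y = 31/2  [2·N = B+C = (7, 13)+(19, 18)]
   so N = (13, 31/2)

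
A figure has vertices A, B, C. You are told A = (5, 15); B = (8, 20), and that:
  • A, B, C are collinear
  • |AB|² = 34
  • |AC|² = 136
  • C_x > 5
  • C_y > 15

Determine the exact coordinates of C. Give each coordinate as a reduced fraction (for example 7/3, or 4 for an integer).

1. C_x = 11  [[A, B, C are collinear ⇒ -5x+3y-20=0] ∩ [|C−(5, 15)|²=136]]
2. C_y = 25  [[A, B, C are collinear ⇒ -5x+3y-20=0] ∩ [|C−(5, 15)|²=136]]
   so C = (11, 25)

C = (11, 25)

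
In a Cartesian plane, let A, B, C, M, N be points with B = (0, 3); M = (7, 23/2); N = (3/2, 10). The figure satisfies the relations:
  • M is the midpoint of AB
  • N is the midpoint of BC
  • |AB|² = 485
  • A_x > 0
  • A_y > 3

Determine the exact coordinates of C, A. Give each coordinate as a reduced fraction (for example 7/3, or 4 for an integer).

1. A_x = 14  [A = 2·M−B = 2·(7, 23/2)−(0, 3)]
2. A_y = 20  [A = 2·M−B = 2·(7, 23/2)−(0, 3)]
   so A = (14, 20)
3. C_x = 3  [C = 2·N−B = 2·(3/2, 10)−(0, 3)]
4. C_y = 17  [C = 2·N−B = 2·(3/2, 10)−(0, 3)]
   so C = (3, 17)

C = (3, 17)
A = (14, 20)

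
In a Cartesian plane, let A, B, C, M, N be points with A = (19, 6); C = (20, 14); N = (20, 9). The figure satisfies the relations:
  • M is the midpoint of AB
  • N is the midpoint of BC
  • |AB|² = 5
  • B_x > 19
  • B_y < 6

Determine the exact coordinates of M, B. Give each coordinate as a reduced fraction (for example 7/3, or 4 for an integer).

M = (39/2, 5)
B = (20, 4)

1. B_x = 20  [B = 2·N−C = 2·(20, 9)−(20, 14)]
2. B_y = 4  [B = 2·N−C = 2·(20, 9)−(20, 14)]
   so B = (20, 4)
3. M_x = 39/2  [2·M = A+B = (19, 6)+(20, 4)]
4. M_y = 5  [2·M = A+B = (19, 6)+(20, 4)]
   so M = (39/2, 5)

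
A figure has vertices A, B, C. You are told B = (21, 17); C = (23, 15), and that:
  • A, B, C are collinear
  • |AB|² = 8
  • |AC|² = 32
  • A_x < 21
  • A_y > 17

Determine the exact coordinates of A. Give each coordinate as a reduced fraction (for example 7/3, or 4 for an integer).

1. A_x = 19  [[A, B, C are collinear ⇒ 2x+2y-76=0] ∩ [|A−(21, 17)|²=8]]
2. A_y = 19  [[A, B, C are collinear ⇒ 2x+2y-76=0] ∩ [|A−(21, 17)|²=8]]
   so A = (19, 19)

A = (19, 19)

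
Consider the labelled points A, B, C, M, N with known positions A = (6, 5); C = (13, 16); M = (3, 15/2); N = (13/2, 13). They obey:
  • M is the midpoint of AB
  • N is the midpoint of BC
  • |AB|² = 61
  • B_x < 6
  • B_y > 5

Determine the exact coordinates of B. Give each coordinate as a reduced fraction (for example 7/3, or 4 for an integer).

1. B_x = 0  [B = 2·M−A = 2·(3, 15/2)−(6, 5)]
2. B_y = 10  [B = 2·M−A = 2·(3, 15/2)−(6, 5)]
   so B = (0, 10)

B = (0, 10)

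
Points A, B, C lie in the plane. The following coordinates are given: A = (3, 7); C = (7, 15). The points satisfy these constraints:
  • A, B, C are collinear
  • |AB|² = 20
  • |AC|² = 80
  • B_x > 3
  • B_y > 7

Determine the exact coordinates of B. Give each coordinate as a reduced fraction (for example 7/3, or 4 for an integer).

1. B_x = 5  [[A, B, C are collinear ⇒ 8x-4y+4=0] ∩ [|B−(3, 7)|²=20]]
2. B_y = 11  [[A, B, C are collinear ⇒ 8x-4y+4=0] ∩ [|B−(3, 7)|²=20]]
   so B = (5, 11)

B = (5, 11)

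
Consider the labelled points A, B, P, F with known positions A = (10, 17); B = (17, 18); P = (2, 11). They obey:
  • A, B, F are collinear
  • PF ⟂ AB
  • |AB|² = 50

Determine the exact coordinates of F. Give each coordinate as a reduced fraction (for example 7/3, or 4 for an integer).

F = (33/25, 394/25)

1. F_x = 33/25  [[A, B, F are collinear ⇒ -1x+7y-109=0] ∩ [PF ⟂ AB ⇒ 7x+1y-25=0]]
2. F_y = 394/25  [[A, B, F are collinear ⇒ -1x+7y-109=0] ∩ [PF ⟂ AB ⇒ 7x+1y-25=0]]
   so F = (33/25, 394/25)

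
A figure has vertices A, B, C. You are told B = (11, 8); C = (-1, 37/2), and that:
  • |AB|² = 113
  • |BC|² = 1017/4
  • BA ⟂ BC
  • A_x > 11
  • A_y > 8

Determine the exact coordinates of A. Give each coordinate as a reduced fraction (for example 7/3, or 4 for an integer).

A = (18, 16)

1. A_x = 18  [[BA ⟂ BC ⇒ -12x+21/2y+48=0] ∩ [|A−(11, 8)|²=113]]
2. A_y = 16  [[BA ⟂ BC ⇒ -12x+21/2y+48=0] ∩ [|A−(11, 8)|²=113]]
   so A = (18, 16)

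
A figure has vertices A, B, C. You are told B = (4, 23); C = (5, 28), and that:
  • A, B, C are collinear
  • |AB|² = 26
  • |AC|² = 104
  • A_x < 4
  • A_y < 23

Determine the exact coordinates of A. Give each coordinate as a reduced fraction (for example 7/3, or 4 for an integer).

A = (3, 18)

1. A_x = 3  [[A, B, C are collinear ⇒ -5x+1y-3=0] ∩ [|A−(4, 23)|²=26]]
2. A_y = 18  [[A, B, C are collinear ⇒ -5x+1y-3=0] ∩ [|A−(4, 23)|²=26]]
   so A = (3, 18)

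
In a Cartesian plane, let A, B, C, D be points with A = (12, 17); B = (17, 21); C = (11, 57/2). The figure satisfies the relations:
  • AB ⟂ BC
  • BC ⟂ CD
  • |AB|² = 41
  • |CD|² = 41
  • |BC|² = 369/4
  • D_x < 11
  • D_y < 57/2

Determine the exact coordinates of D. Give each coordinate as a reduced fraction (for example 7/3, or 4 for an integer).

D = (6, 49/2)

1. D_x = 6  [[BC ⟂ CD ⇒ -6x+15/2y-591/4=0] ∩ [|D−(11, 57/2)|²=41]]
2. D_y = 49/2  [[BC ⟂ CD ⇒ -6x+15/2y-591/4=0] ∩ [|D−(11, 57/2)|²=41]]
   so D = (6, 49/2)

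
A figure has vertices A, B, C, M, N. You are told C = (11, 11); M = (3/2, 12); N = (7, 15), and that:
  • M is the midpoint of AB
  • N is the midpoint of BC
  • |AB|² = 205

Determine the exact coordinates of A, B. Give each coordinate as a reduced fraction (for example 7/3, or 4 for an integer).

1. B_x = 3  [B = 2·N−C = 2·(7, 15)−(11, 11)]
2. B_y = 19  [B = 2·N−C = 2·(7, 15)−(11, 11)]
   so B = (3, 19)
3. A_x = 0  [A = 2·M−B = 2·(3/2, 12)−(3, 19)]
4. A_y = 5  [A = 2·M−B = 2·(3/2, 12)−(3, 19)]
   so A = (0, 5)

A = (0, 5)
B = (3, 19)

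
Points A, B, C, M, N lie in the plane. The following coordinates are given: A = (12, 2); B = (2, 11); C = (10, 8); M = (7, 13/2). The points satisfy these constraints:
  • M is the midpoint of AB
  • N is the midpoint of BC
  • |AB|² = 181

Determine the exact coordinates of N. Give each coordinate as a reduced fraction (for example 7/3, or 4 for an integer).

N = (6, 19/2)

1. N_x = 6  [2·N = B+C = (2, 11)+(10, 8)]
2. N_y = 19/2  [2·N = B+C = (2, 11)+(10, 8)]
   so N = (6, 19/2)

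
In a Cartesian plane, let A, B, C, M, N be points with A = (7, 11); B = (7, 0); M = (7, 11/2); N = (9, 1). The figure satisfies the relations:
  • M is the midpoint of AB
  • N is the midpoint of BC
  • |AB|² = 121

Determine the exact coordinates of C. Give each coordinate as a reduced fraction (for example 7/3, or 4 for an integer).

1. C_x = 11  [C = 2·N−B = 2·(9, 1)−(7, 0)]
2. C_y = 2  [C = 2·N−B = 2·(9, 1)−(7, 0)]
   so C = (11, 2)

C = (11, 2)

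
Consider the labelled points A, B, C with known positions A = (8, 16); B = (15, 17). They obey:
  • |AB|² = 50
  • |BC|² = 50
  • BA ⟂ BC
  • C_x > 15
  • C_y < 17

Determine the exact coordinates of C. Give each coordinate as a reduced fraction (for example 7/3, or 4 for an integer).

1. C_x = 16  [[BA ⟂ BC ⇒ -7x-1y+122=0] ∩ [|C−(15, 17)|²=50]]
2. C_y = 10  [[BA ⟂ BC ⇒ -7x-1y+122=0] ∩ [|C−(15, 17)|²=50]]
   so C = (16, 10)

C = (16, 10)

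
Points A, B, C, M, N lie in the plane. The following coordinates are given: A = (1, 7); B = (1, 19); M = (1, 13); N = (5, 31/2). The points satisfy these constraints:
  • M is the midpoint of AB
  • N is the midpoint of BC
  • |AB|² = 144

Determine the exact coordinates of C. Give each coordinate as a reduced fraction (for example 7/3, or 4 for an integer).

1. C_x = 9  [C = 2·N−B = 2·(5, 31/2)−(1, 19)]
2. C_y = 12  [C = 2·N−B = 2·(5, 31/2)−(1, 19)]
   so C = (9, 12)

C = (9, 12)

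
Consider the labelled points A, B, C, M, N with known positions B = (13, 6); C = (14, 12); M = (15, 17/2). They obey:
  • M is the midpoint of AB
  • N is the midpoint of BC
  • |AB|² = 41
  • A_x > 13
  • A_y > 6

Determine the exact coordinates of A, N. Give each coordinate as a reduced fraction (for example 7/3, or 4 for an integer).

A = (17, 11)
N = (27/2, 9)

1. A_x = 17  [A = 2·M−B = 2·(15, 17/2)−(13, 6)]
2. A_y = 11  [A = 2·M−B = 2·(15, 17/2)−(13, 6)]
   so A = (17, 11)
3. N_x = 27/2  [2·N = B+C = (13, 6)+(14, 12)]
4. N_y = 9  [2·N = B+C = (13, 6)+(14, 12)]
   so N = (27/2, 9)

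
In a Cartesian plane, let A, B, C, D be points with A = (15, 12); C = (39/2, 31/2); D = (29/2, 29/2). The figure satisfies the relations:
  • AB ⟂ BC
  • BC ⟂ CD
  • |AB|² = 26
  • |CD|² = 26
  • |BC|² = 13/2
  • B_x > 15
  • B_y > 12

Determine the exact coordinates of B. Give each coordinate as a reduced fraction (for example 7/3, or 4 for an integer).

B = (20, 13)

1. B_x = 20  [[BC ⟂ CD ⇒ 5x+1y-113=0] ∩ [|B−(15, 12)|²=26]]
2. B_y = 13  [[BC ⟂ CD ⇒ 5x+1y-113=0] ∩ [|B−(15, 12)|²=26]]
   so B = (20, 13)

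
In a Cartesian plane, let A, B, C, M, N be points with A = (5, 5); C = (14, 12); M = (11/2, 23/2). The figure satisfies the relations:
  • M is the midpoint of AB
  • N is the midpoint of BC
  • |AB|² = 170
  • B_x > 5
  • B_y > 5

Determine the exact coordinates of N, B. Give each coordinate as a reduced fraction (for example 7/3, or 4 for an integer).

1. B_x = 6  [B = 2·M−A = 2·(11/2, 23/2)−(5, 5)]
2. B_y = 18  [B = 2·M−A = 2·(11/2, 23/2)−(5, 5)]
   so B = (6, 18)
3. N_x = 10  [2·N = B+C = (6, 18)+(14, 12)]
4. N_y = 15  [2·N = B+C = (6, 18)+(14, 12)]
   so N = (10, 15)

N = (10, 15)
B = (6, 18)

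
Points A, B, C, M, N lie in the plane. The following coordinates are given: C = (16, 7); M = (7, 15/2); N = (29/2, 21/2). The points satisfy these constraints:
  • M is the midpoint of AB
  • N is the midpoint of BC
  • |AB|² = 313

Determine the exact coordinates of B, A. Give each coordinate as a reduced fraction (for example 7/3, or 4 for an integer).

1. B_x = 13  [B = 2·N−C = 2·(29/2, 21/2)−(16, 7)]
2. B_y = 14  [B = 2·N−C = 2·(29/2, 21/2)−(16, 7)]
   so B = (13, 14)
3. A_x = 1  [A = 2·M−B = 2·(7, 15/2)−(13, 14)]
4. A_y = 1  [A = 2·M−B = 2·(7, 15/2)−(13, 14)]
   so A = (1, 1)

B = (13, 14)
A = (1, 1)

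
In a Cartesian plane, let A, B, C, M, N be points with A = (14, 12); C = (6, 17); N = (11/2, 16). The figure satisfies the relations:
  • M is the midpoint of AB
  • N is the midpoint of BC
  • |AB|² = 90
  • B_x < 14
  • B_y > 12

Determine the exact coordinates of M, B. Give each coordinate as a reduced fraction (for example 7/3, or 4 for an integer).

M = (19/2, 27/2)
B = (5, 15)

1. B_x = 5  [B = 2·N−C = 2·(11/2, 16)−(6, 17)]
2. B_y = 15  [B = 2·N−C = 2·(11/2, 16)−(6, 17)]
   so B = (5, 15)
3. M_x = 19/2  [2·M = A+B = (14, 12)+(5, 15)]
4. M_y = 27/2  [2·M = A+B = (14, 12)+(5, 15)]
   so M = (19/2, 27/2)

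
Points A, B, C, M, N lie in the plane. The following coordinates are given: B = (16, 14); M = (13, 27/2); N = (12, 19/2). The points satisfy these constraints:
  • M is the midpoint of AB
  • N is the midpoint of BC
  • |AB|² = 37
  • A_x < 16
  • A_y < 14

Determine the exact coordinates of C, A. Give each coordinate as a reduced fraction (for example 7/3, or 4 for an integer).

C = (8, 5)
A = (10, 13)

1. A_x = 10  [A = 2·M−B = 2·(13, 27/2)−(16, 14)]
2. A_y = 13  [A = 2·M−B = 2·(13, 27/2)−(16, 14)]
   so A = (10, 13)
3. C_x = 8  [C = 2·N−B = 2·(12, 19/2)−(16, 14)]
4. C_y = 5  [C = 2·N−B = 2·(12, 19/2)−(16, 14)]
   so C = (8, 5)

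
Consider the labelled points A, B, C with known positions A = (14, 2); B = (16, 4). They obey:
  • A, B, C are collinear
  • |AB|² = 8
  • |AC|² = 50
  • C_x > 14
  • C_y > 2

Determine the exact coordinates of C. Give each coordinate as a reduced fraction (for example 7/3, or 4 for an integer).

1. C_x = 19  [[A, B, C are collinear ⇒ -2x+2y+24=0] ∩ [|C−(14, 2)|²=50]]
2. C_y = 7  [[A, B, C are collinear ⇒ -2x+2y+24=0] ∩ [|C−(14, 2)|²=50]]
   so C = (19, 7)

C = (19, 7)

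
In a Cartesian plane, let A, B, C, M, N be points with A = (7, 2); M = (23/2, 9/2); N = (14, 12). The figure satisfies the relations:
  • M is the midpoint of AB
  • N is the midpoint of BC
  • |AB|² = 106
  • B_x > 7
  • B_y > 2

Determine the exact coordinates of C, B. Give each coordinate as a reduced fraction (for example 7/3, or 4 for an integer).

C = (12, 17)
B = (16, 7)

1. B_x = 16  [B = 2·M−A = 2·(23/2, 9/2)−(7, 2)]
2. B_y = 7  [B = 2·M−A = 2·(23/2, 9/2)−(7, 2)]
   so B = (16, 7)
3. C_x = 12  [C = 2·N−B = 2·(14, 12)−(16, 7)]
4. C_y = 17  [C = 2·N−B = 2·(14, 12)−(16, 7)]
   so C = (12, 17)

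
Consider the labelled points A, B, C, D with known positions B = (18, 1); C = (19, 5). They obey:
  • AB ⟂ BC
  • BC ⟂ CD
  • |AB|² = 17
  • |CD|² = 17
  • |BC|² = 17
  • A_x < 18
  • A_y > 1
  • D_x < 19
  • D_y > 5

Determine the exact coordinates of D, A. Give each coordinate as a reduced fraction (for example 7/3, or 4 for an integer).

D = (15, 6)
A = (14, 2)

1. D_x = 15  [[BC ⟂ CD ⇒ 1x+4y-39=0] ∩ [|D−(19, 5)|²=17]]
2. D_y = 6  [[BC ⟂ CD ⇒ 1x+4y-39=0] ∩ [|D−(19, 5)|²=17]]
   so D = (15, 6)
3. A_x = 14  [[AB ⟂ BC ⇒ -1x-4y+22=0] ∩ [|A−(18, 1)|²=17]]
4. A_y = 2  [[AB ⟂ BC ⇒ -1x-4y+22=0] ∩ [|A−(18, 1)|²=17]]
   so A = (14, 2)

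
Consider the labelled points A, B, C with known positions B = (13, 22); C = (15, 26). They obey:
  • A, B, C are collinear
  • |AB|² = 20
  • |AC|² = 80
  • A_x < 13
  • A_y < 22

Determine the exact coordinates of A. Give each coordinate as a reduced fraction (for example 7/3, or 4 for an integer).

1. A_x = 11  [[A, B, C are collinear ⇒ -4x+2y+8=0] ∩ [|A−(13, 22)|²=20]]
2. A_y = 18  [[A, B, C are collinear ⇒ -4x+2y+8=0] ∩ [|A−(13, 22)|²=20]]
   so A = (11, 18)

A = (11, 18)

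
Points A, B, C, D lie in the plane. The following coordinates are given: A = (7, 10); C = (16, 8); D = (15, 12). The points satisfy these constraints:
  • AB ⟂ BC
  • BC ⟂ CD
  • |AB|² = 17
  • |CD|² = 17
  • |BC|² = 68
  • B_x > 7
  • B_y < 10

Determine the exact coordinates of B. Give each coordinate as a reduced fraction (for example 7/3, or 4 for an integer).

B = (8, 6)

1. B_x = 8  [[BC ⟂ CD ⇒ 1x-4y+16=0] ∩ [|B−(7, 10)|²=17]]
2. B_y = 6  [[BC ⟂ CD ⇒ 1x-4y+16=0] ∩ [|B−(7, 10)|²=17]]
   so B = (8, 6)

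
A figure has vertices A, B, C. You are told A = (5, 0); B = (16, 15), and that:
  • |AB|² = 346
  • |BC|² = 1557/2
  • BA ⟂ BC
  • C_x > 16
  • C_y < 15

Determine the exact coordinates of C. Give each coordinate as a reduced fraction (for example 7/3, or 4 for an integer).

C = (77/2, -3/2)

1. C_x = 77/2  [[BA ⟂ BC ⇒ -11x-15y+401=0] ∩ [|C−(16, 15)|²=1557/2]]
2. C_y = -3/2  [[BA ⟂ BC ⇒ -11x-15y+401=0] ∩ [|C−(16, 15)|²=1557/2]]
   so C = (77/2, -3/2)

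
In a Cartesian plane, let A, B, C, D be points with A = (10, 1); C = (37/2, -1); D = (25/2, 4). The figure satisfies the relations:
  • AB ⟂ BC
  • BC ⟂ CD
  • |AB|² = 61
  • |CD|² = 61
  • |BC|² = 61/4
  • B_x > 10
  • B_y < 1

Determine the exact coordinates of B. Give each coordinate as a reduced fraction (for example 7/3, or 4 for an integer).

1. B_x = 16  [[BC ⟂ CD ⇒ 6x-5y-116=0] ∩ [|B−(10, 1)|²=61]]
2. B_y = -4  [[BC ⟂ CD ⇒ 6x-5y-116=0] ∩ [|B−(10, 1)|²=61]]
   so B = (16, -4)

B = (16, -4)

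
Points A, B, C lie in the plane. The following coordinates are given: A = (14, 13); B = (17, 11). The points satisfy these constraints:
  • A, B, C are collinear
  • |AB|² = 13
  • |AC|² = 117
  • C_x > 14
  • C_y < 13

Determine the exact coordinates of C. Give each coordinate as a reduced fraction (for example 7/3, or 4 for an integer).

C = (23, 7)

1. C_x = 23  [[A, B, C are collinear ⇒ 2x+3y-67=0] ∩ [|C−(14, 13)|²=117]]
2. C_y = 7  [[A, B, C are collinear ⇒ 2x+3y-67=0] ∩ [|C−(14, 13)|²=117]]
   so C = (23, 7)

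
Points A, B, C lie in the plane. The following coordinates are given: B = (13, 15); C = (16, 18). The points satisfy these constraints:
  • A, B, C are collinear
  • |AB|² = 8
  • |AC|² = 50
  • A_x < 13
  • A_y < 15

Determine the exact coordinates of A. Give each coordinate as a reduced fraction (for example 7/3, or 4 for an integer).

A = (11, 13)

1. A_x = 11  [[A, B, C are collinear ⇒ -3x+3y-6=0] ∩ [|A−(13, 15)|²=8]]
2. A_y = 13  [[A, B, C are collinear ⇒ -3x+3y-6=0] ∩ [|A−(13, 15)|²=8]]
   so A = (11, 13)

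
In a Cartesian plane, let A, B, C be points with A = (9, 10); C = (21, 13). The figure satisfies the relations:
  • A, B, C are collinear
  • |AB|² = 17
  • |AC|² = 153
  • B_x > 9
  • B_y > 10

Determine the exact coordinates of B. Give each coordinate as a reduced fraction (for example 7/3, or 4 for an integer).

1. B_x = 13  [[A, B, C are collinear ⇒ 3x-12y+93=0] ∩ [|B−(9, 10)|²=17]]
2. B_y = 11  [[A, B, C are collinear ⇒ 3x-12y+93=0] ∩ [|B−(9, 10)|²=17]]
   so B = (13, 11)

B = (13, 11)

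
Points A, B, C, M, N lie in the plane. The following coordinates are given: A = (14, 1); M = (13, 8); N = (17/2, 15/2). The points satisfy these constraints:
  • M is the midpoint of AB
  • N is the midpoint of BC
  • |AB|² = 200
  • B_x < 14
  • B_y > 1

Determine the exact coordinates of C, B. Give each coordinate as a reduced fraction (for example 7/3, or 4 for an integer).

1. B_x = 12  [B = 2·M−A = 2·(13, 8)−(14, 1)]
2. B_y = 15  [B = 2·M−A = 2·(13, 8)−(14, 1)]
   so B = (12, 15)
3. C_x = 5  [C = 2·N−B = 2·(17/2, 15/2)−(12, 15)]
4. C_y = 0  [C = 2·N−B = 2·(17/2, 15/2)−(12, 15)]
   so C = (5, 0)

C = (5, 0)
B = (12, 15)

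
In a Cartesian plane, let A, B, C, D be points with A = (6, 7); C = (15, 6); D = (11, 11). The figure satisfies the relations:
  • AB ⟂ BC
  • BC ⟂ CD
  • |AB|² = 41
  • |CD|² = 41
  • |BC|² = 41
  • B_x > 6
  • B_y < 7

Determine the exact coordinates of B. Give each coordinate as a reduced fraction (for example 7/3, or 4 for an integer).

B = (10, 2)

1. B_x = 10  [[BC ⟂ CD ⇒ 4x-5y-30=0] ∩ [|B−(6, 7)|²=41]]
2. B_y = 2  [[BC ⟂ CD ⇒ 4x-5y-30=0] ∩ [|B−(6, 7)|²=41]]
   so B = (10, 2)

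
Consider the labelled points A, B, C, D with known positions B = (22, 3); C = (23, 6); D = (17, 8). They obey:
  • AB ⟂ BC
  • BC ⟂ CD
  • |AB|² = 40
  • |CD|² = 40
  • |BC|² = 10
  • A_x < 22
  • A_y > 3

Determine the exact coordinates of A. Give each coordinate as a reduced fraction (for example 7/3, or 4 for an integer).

1. A_x = 16  [[AB ⟂ BC ⇒ -1x-3y+31=0] ∩ [|A−(22, 3)|²=40]]
2. A_y = 5  [[AB ⟂ BC ⇒ -1x-3y+31=0] ∩ [|A−(22, 3)|²=40]]
   so A = (16, 5)

A = (16, 5)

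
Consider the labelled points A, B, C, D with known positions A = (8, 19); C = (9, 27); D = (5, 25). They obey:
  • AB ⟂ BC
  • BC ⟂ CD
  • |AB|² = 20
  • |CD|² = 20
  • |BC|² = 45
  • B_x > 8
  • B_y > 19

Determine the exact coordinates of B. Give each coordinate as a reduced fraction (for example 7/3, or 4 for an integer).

B = (12, 21)

1. B_x = 12  [[BC ⟂ CD ⇒ 4x+2y-90=0] ∩ [|B−(8, 19)|²=20]]
2. B_y = 21  [[BC ⟂ CD ⇒ 4x+2y-90=0] ∩ [|B−(8, 19)|²=20]]
   so B = (12, 21)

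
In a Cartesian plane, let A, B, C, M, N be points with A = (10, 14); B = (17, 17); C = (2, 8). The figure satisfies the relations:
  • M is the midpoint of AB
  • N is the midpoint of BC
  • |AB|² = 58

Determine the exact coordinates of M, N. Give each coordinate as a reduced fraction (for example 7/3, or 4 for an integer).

M = (27/2, 31/2)
N = (19/2, 25/2)

1. M_x = 27/2  [2·M = A+B = (10, 14)+(17, 17)]
2. M_y = 31/2  [2·M = A+B = (10, 14)+(17, 17)]
   so M = (27/2, 31/2)
3. N_x = 19/2  [2·N = B+C = (17, 17)+(2, 8)]
4. N_y = 25/2  [2·N = B+C = (17, 17)+(2, 8)]
   so N = (19/2, 25/2)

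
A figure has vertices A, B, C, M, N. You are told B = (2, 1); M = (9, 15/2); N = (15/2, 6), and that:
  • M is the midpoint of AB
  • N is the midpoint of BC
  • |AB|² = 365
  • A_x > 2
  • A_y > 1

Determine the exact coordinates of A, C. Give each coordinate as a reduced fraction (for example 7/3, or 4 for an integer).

A = (16, 14)
C = (13, 11)

1. A_x = 16  [A = 2·M−B = 2·(9, 15/2)−(2, 1)]
2. A_y = 14  [A = 2·M−B = 2·(9, 15/2)−(2, 1)]
   so A = (16, 14)
3. C_x = 13  [C = 2·N−B = 2·(15/2, 6)−(2, 1)]
4. C_y = 11  [C = 2·N−B = 2·(15/2, 6)−(2, 1)]
   so C = (13, 11)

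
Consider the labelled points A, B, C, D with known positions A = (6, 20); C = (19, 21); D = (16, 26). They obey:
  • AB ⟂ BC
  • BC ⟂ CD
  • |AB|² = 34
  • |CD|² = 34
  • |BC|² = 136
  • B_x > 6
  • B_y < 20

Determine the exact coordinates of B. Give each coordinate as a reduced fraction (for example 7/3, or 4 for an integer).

1. B_x = 9  [[BC ⟂ CD ⇒ 3x-5y+48=0] ∩ [|B−(6, 20)|²=34]]
2. B_y = 15  [[BC ⟂ CD ⇒ 3x-5y+48=0] ∩ [|B−(6, 20)|²=34]]
   so B = (9, 15)

B = (9, 15)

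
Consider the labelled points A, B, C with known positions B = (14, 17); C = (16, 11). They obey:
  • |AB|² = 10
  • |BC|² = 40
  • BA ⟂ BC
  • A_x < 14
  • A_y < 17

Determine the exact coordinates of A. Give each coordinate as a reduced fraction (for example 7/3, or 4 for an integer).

1. A_x = 11  [[BA ⟂ BC ⇒ 2x-6y+74=0] ∩ [|A−(14, 17)|²=10]]
2. A_y = 16  [[BA ⟂ BC ⇒ 2x-6y+74=0] ∩ [|A−(14, 17)|²=10]]
   so A = (11, 16)

A = (11, 16)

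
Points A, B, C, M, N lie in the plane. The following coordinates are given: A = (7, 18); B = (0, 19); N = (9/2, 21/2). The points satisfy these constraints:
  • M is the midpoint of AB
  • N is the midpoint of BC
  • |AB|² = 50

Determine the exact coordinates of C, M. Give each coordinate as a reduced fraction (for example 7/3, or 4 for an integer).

C = (9, 2)
M = (7/2, 37/2)

1. M_x = 7/2  [2·M = A+B = (7, 18)+(0, 19)]
2. M_y = 37/2  [2·M = A+B = (7, 18)+(0, 19)]
   so M = (7/2, 37/2)
3. C_x = 9  [C = 2·N−B = 2·(9/2, 21/2)−(0, 19)]
4. C_y = 2  [C = 2·N−B = 2·(9/2, 21/2)−(0, 19)]
   so C = (9, 2)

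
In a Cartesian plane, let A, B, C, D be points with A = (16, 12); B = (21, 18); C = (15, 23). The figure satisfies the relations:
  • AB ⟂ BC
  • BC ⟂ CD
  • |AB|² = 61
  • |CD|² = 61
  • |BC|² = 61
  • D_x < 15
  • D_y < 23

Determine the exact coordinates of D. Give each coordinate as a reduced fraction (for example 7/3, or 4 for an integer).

1. D_x = 10  [[BC ⟂ CD ⇒ -6x+5y-25=0] ∩ [|D−(15, 23)|²=61]]
2. D_y = 17  [[BC ⟂ CD ⇒ -6x+5y-25=0] ∩ [|D−(15, 23)|²=61]]
   so D = (10, 17)

D = (10, 17)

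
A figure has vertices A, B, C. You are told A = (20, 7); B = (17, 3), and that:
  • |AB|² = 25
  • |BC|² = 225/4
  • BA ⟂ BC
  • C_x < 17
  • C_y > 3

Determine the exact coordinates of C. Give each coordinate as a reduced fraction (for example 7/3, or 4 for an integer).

C = (11, 15/2)

1. C_x = 11  [[BA ⟂ BC ⇒ 3x+4y-63=0] ∩ [|C−(17, 3)|²=225/4]]
2. C_y = 15/2  [[BA ⟂ BC ⇒ 3x+4y-63=0] ∩ [|C−(17, 3)|²=225/4]]
   so C = (11, 15/2)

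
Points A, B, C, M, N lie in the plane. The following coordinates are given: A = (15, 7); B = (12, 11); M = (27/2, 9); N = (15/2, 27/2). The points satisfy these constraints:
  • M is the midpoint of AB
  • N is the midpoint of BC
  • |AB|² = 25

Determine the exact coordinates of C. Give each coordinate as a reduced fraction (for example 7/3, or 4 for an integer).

C = (3, 16)

1. C_x = 3  [C = 2·N−B = 2·(15/2, 27/2)−(12, 11)]
2. C_y = 16  [C = 2·N−B = 2·(15/2, 27/2)−(12, 11)]
   so C = (3, 16)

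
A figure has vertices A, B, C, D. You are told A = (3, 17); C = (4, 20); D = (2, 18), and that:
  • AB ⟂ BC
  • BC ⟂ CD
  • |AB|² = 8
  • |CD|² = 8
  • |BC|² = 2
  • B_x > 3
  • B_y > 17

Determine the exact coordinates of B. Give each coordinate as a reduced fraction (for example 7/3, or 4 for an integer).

B = (5, 19)

1. B_x = 5  [[BC ⟂ CD ⇒ 2x+2y-48=0] ∩ [|B−(3, 17)|²=8]]
2. B_y = 19  [[BC ⟂ CD ⇒ 2x+2y-48=0] ∩ [|B−(3, 17)|²=8]]
   so B = (5, 19)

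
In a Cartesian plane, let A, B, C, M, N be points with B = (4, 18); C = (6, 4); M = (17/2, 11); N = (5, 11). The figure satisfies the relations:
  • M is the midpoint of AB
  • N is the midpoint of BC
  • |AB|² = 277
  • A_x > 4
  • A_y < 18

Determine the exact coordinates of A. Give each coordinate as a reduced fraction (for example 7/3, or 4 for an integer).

1. A_x = 13  [A = 2·M−B = 2·(17/2, 11)−(4, 18)]
2. A_y = 4  [A = 2·M−B = 2·(17/2, 11)−(4, 18)]
   so A = (13, 4)

A = (13, 4)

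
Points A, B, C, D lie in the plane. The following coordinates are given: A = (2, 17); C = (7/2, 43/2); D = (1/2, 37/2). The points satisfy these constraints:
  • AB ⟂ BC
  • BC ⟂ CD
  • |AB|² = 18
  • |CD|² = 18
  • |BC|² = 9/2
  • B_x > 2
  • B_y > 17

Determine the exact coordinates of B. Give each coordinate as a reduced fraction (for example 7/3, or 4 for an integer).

B = (5, 20)

1. B_x = 5  [[BC ⟂ CD ⇒ 3x+3y-75=0] ∩ [|B−(2, 17)|²=18]]
2. B_y = 20  [[BC ⟂ CD ⇒ 3x+3y-75=0] ∩ [|B−(2, 17)|²=18]]
   so B = (5, 20)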